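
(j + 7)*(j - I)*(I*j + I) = I*j^3 + j^2 + 8*I*j^2 + 8*j + 7*I*j + 7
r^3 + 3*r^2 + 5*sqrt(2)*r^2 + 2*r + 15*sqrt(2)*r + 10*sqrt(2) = (r + 1)*(r + 2)*(r + 5*sqrt(2))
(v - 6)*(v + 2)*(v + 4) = v^3 - 28*v - 48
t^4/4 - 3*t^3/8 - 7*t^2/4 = t^2*(t/4 + 1/2)*(t - 7/2)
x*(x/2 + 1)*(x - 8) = x^3/2 - 3*x^2 - 8*x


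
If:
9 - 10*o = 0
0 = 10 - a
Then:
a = 10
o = 9/10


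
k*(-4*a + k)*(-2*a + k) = 8*a^2*k - 6*a*k^2 + k^3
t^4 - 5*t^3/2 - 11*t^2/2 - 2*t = t*(t - 4)*(t + 1/2)*(t + 1)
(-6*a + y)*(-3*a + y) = 18*a^2 - 9*a*y + y^2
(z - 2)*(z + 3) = z^2 + z - 6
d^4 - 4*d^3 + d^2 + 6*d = d*(d - 3)*(d - 2)*(d + 1)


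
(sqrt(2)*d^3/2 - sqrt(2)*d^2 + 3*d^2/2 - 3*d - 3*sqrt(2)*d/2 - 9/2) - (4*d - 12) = sqrt(2)*d^3/2 - sqrt(2)*d^2 + 3*d^2/2 - 7*d - 3*sqrt(2)*d/2 + 15/2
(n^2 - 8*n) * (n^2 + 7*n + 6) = n^4 - n^3 - 50*n^2 - 48*n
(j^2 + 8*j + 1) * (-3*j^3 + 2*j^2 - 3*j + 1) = -3*j^5 - 22*j^4 + 10*j^3 - 21*j^2 + 5*j + 1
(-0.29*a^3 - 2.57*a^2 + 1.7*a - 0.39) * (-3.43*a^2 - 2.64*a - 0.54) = 0.9947*a^5 + 9.5807*a^4 + 1.1104*a^3 - 1.7625*a^2 + 0.1116*a + 0.2106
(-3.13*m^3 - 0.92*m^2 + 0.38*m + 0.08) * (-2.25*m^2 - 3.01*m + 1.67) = 7.0425*m^5 + 11.4913*m^4 - 3.3129*m^3 - 2.8602*m^2 + 0.3938*m + 0.1336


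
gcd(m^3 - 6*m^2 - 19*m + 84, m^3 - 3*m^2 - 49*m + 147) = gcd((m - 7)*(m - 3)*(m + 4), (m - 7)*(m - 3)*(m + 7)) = m^2 - 10*m + 21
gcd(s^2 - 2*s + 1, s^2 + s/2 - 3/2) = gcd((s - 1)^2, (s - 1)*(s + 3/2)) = s - 1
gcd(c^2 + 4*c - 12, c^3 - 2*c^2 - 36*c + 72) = c^2 + 4*c - 12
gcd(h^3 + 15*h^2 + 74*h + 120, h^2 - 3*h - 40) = h + 5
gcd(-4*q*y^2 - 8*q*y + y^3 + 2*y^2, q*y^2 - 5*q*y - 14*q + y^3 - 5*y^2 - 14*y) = y + 2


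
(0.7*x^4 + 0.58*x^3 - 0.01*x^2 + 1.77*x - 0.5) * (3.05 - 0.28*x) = -0.196*x^5 + 1.9726*x^4 + 1.7718*x^3 - 0.5261*x^2 + 5.5385*x - 1.525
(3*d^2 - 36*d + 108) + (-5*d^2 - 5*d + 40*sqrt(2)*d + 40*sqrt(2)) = -2*d^2 - 41*d + 40*sqrt(2)*d + 40*sqrt(2) + 108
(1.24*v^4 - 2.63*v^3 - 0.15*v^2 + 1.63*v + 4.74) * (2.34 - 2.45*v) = -3.038*v^5 + 9.3451*v^4 - 5.7867*v^3 - 4.3445*v^2 - 7.7988*v + 11.0916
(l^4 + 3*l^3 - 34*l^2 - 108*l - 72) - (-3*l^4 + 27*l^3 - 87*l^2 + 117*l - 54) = 4*l^4 - 24*l^3 + 53*l^2 - 225*l - 18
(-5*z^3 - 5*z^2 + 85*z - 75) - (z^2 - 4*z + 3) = -5*z^3 - 6*z^2 + 89*z - 78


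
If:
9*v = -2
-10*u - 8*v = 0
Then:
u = 8/45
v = -2/9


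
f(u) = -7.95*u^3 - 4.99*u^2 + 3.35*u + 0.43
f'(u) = -23.85*u^2 - 9.98*u + 3.35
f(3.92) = -541.99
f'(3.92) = -402.26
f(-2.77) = 121.83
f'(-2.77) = -152.00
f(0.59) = -0.96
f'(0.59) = -10.84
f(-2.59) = 96.40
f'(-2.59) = -130.79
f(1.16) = -14.81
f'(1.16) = -40.32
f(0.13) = 0.76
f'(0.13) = 1.65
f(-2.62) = 100.38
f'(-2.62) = -134.22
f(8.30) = -4861.23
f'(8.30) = -1722.51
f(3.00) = -249.08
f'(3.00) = -241.24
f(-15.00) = 25658.68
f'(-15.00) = -5213.20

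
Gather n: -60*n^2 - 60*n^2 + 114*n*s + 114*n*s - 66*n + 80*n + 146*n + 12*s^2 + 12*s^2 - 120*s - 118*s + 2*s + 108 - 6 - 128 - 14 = -120*n^2 + n*(228*s + 160) + 24*s^2 - 236*s - 40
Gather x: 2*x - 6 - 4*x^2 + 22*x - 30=-4*x^2 + 24*x - 36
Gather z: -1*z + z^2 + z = z^2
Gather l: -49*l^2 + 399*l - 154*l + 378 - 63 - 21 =-49*l^2 + 245*l + 294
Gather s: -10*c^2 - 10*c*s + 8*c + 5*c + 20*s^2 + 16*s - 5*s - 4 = -10*c^2 + 13*c + 20*s^2 + s*(11 - 10*c) - 4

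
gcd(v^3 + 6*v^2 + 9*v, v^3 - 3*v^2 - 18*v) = v^2 + 3*v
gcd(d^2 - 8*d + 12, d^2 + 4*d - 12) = d - 2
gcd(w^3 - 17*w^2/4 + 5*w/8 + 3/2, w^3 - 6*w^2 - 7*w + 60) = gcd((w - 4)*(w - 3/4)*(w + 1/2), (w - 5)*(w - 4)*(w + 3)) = w - 4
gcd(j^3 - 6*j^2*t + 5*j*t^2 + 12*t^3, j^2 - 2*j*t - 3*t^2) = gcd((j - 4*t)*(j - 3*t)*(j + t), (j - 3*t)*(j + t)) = -j^2 + 2*j*t + 3*t^2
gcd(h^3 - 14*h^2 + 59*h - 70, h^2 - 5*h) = h - 5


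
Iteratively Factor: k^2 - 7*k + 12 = (k - 3)*(k - 4)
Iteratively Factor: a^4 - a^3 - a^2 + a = (a - 1)*(a^3 - a) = (a - 1)*(a + 1)*(a^2 - a) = (a - 1)^2*(a + 1)*(a)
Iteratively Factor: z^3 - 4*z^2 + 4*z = (z - 2)*(z^2 - 2*z) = (z - 2)^2*(z)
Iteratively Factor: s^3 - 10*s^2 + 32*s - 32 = (s - 4)*(s^2 - 6*s + 8) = (s - 4)^2*(s - 2)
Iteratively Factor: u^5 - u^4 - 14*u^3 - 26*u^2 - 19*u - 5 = (u + 1)*(u^4 - 2*u^3 - 12*u^2 - 14*u - 5) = (u + 1)^2*(u^3 - 3*u^2 - 9*u - 5) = (u - 5)*(u + 1)^2*(u^2 + 2*u + 1) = (u - 5)*(u + 1)^3*(u + 1)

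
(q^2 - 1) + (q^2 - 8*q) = 2*q^2 - 8*q - 1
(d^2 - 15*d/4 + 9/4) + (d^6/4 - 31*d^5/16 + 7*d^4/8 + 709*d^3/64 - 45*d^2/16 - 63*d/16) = d^6/4 - 31*d^5/16 + 7*d^4/8 + 709*d^3/64 - 29*d^2/16 - 123*d/16 + 9/4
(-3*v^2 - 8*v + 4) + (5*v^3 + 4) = 5*v^3 - 3*v^2 - 8*v + 8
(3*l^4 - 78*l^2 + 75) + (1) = 3*l^4 - 78*l^2 + 76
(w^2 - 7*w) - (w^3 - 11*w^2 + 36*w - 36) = -w^3 + 12*w^2 - 43*w + 36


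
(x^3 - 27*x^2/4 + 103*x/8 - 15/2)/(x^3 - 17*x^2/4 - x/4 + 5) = (x - 3/2)/(x + 1)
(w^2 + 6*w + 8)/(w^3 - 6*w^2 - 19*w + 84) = (w + 2)/(w^2 - 10*w + 21)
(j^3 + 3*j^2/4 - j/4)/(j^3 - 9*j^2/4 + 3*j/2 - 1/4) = j*(j + 1)/(j^2 - 2*j + 1)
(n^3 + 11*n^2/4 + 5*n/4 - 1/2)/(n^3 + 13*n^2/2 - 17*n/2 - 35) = (4*n^2 + 3*n - 1)/(2*(2*n^2 + 9*n - 35))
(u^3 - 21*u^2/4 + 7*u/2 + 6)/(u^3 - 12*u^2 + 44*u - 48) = (u + 3/4)/(u - 6)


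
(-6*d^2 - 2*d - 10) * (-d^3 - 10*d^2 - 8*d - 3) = 6*d^5 + 62*d^4 + 78*d^3 + 134*d^2 + 86*d + 30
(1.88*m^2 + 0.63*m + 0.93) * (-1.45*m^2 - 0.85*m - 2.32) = -2.726*m^4 - 2.5115*m^3 - 6.2456*m^2 - 2.2521*m - 2.1576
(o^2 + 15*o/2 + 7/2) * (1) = o^2 + 15*o/2 + 7/2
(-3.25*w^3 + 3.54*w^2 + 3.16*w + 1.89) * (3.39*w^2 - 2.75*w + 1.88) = -11.0175*w^5 + 20.9381*w^4 - 5.1326*w^3 + 4.3723*w^2 + 0.743300000000001*w + 3.5532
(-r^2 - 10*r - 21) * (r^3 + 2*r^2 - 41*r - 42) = -r^5 - 12*r^4 + 410*r^2 + 1281*r + 882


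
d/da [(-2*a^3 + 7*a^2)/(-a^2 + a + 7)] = a*(-a*(2*a - 7)*(2*a - 1) + 2*(7 - 3*a)*(-a^2 + a + 7))/(-a^2 + a + 7)^2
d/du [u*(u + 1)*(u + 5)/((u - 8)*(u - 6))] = (u^4 - 28*u^3 + 55*u^2 + 576*u + 240)/(u^4 - 28*u^3 + 292*u^2 - 1344*u + 2304)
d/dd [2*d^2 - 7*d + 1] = 4*d - 7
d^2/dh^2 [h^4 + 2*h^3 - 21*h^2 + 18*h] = 12*h^2 + 12*h - 42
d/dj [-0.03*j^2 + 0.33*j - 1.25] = 0.33 - 0.06*j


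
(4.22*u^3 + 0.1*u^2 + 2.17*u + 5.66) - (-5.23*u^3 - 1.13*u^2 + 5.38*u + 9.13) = 9.45*u^3 + 1.23*u^2 - 3.21*u - 3.47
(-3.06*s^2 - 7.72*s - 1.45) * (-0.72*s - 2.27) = 2.2032*s^3 + 12.5046*s^2 + 18.5684*s + 3.2915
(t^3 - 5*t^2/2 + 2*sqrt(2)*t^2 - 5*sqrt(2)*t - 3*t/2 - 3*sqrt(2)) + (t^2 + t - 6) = t^3 - 3*t^2/2 + 2*sqrt(2)*t^2 - 5*sqrt(2)*t - t/2 - 6 - 3*sqrt(2)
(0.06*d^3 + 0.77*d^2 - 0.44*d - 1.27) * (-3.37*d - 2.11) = -0.2022*d^4 - 2.7215*d^3 - 0.1419*d^2 + 5.2083*d + 2.6797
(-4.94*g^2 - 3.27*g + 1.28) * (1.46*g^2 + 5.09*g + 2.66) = -7.2124*g^4 - 29.9188*g^3 - 27.9159*g^2 - 2.183*g + 3.4048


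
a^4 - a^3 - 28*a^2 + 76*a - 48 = (a - 4)*(a - 2)*(a - 1)*(a + 6)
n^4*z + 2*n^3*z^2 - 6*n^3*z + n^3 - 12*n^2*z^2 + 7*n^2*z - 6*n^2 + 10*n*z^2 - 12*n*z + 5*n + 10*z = (n - 5)*(n - 1)*(n + 2*z)*(n*z + 1)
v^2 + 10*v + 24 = (v + 4)*(v + 6)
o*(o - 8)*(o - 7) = o^3 - 15*o^2 + 56*o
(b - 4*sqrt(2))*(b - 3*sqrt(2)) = b^2 - 7*sqrt(2)*b + 24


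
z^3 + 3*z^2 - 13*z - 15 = (z - 3)*(z + 1)*(z + 5)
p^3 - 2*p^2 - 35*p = p*(p - 7)*(p + 5)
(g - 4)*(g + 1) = g^2 - 3*g - 4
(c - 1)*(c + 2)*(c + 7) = c^3 + 8*c^2 + 5*c - 14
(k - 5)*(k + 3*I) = k^2 - 5*k + 3*I*k - 15*I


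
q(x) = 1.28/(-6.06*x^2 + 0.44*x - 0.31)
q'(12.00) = 0.00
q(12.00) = -0.00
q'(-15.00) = -0.00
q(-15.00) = -0.00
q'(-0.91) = -0.45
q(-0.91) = -0.22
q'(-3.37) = -0.01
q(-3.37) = -0.02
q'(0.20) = 11.78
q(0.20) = -2.76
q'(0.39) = 4.88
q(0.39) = -1.21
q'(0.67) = 1.31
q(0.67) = -0.47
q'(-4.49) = -0.00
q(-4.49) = -0.01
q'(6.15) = 0.00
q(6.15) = -0.01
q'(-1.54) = -0.10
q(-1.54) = -0.08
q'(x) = 1.28*(12.12*x - 0.44)/(-6.06*x^2 + 0.44*x - 0.31)^2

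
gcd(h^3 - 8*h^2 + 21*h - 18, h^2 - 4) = h - 2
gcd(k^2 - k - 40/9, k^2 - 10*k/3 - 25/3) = k + 5/3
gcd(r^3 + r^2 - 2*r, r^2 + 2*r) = r^2 + 2*r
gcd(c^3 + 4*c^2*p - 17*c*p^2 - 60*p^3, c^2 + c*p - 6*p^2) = c + 3*p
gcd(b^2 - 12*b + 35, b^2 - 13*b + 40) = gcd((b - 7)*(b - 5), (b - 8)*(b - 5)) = b - 5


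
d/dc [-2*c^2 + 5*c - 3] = 5 - 4*c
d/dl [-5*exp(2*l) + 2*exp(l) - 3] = (2 - 10*exp(l))*exp(l)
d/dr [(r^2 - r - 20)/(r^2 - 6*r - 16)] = (-5*r^2 + 8*r - 104)/(r^4 - 12*r^3 + 4*r^2 + 192*r + 256)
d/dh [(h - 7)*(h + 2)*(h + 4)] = 3*h^2 - 2*h - 34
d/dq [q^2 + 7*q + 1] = 2*q + 7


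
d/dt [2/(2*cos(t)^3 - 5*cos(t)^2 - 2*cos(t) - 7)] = 4*(-sin(t) - 10*sin(2*t) + 3*sin(3*t))/(cos(t) + 5*cos(2*t) - cos(3*t) + 19)^2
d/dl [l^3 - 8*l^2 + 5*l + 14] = 3*l^2 - 16*l + 5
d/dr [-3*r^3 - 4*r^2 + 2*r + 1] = -9*r^2 - 8*r + 2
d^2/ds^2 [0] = 0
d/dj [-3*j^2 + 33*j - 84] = 33 - 6*j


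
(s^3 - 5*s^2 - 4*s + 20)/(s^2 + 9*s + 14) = (s^2 - 7*s + 10)/(s + 7)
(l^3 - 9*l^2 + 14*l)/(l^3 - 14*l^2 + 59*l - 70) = l/(l - 5)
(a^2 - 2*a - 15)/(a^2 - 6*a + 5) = (a + 3)/(a - 1)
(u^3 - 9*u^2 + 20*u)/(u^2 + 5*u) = (u^2 - 9*u + 20)/(u + 5)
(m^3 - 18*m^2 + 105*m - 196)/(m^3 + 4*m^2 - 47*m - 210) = (m^2 - 11*m + 28)/(m^2 + 11*m + 30)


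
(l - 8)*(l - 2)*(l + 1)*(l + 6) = l^4 - 3*l^3 - 48*l^2 + 52*l + 96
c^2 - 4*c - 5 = (c - 5)*(c + 1)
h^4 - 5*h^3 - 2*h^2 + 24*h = h*(h - 4)*(h - 3)*(h + 2)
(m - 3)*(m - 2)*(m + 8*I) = m^3 - 5*m^2 + 8*I*m^2 + 6*m - 40*I*m + 48*I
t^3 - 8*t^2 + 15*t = t*(t - 5)*(t - 3)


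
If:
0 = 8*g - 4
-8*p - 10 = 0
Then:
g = 1/2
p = -5/4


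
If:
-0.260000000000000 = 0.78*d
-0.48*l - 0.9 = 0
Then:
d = -0.33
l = -1.88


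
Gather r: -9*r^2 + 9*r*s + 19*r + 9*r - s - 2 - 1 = -9*r^2 + r*(9*s + 28) - s - 3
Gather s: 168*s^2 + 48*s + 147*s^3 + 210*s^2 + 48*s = 147*s^3 + 378*s^2 + 96*s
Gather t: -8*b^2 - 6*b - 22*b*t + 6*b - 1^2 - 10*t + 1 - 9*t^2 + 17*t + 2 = -8*b^2 - 9*t^2 + t*(7 - 22*b) + 2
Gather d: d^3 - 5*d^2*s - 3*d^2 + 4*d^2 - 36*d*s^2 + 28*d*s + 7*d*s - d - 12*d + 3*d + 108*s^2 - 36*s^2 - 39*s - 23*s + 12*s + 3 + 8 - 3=d^3 + d^2*(1 - 5*s) + d*(-36*s^2 + 35*s - 10) + 72*s^2 - 50*s + 8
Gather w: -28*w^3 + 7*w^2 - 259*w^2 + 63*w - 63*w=-28*w^3 - 252*w^2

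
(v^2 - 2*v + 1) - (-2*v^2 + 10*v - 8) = 3*v^2 - 12*v + 9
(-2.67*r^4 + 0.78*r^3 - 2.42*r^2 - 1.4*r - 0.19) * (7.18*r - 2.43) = -19.1706*r^5 + 12.0885*r^4 - 19.271*r^3 - 4.1714*r^2 + 2.0378*r + 0.4617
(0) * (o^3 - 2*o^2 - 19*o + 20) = 0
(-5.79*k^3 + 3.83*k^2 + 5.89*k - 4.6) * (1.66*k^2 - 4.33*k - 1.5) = -9.6114*k^5 + 31.4285*k^4 + 1.8785*k^3 - 38.8847*k^2 + 11.083*k + 6.9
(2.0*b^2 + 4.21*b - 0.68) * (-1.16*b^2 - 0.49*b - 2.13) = -2.32*b^4 - 5.8636*b^3 - 5.5341*b^2 - 8.6341*b + 1.4484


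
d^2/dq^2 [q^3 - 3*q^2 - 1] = 6*q - 6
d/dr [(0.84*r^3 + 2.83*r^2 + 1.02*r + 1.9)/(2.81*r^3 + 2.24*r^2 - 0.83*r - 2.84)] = (-6.0707*r^4 - 7.1268*r^3 - 27.8075*r^2 - 24.5864*r - 1.3198)/(7.8961*r^6 + 12.5888*r^5 + 0.353000000000001*r^4 - 19.6792*r^3 - 12.0343*r^2 + 4.7144*r + 8.0656)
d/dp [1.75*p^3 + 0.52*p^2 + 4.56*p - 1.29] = 5.25*p^2 + 1.04*p + 4.56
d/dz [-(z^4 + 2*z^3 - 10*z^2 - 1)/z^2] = -2*z - 2 - 2/z^3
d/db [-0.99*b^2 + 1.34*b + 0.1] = 1.34 - 1.98*b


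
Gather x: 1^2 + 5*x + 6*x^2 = 6*x^2 + 5*x + 1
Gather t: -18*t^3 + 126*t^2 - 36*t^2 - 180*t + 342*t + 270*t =-18*t^3 + 90*t^2 + 432*t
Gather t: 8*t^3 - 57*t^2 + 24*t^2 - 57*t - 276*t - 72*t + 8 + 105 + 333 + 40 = 8*t^3 - 33*t^2 - 405*t + 486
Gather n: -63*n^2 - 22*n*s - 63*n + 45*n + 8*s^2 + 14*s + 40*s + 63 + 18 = -63*n^2 + n*(-22*s - 18) + 8*s^2 + 54*s + 81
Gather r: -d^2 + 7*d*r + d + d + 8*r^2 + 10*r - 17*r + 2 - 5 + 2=-d^2 + 2*d + 8*r^2 + r*(7*d - 7) - 1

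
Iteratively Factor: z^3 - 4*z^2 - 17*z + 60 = (z - 5)*(z^2 + z - 12) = (z - 5)*(z - 3)*(z + 4)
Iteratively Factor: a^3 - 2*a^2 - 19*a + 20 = (a + 4)*(a^2 - 6*a + 5) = (a - 5)*(a + 4)*(a - 1)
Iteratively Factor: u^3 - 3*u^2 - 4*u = (u - 4)*(u^2 + u) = (u - 4)*(u + 1)*(u)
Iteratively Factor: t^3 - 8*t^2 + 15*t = (t)*(t^2 - 8*t + 15) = t*(t - 5)*(t - 3)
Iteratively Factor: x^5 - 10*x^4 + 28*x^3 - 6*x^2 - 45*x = (x)*(x^4 - 10*x^3 + 28*x^2 - 6*x - 45) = x*(x - 3)*(x^3 - 7*x^2 + 7*x + 15) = x*(x - 5)*(x - 3)*(x^2 - 2*x - 3) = x*(x - 5)*(x - 3)*(x + 1)*(x - 3)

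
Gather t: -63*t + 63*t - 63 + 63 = 0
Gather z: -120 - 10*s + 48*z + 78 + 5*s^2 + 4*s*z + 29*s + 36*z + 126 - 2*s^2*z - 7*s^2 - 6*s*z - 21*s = -2*s^2 - 2*s + z*(-2*s^2 - 2*s + 84) + 84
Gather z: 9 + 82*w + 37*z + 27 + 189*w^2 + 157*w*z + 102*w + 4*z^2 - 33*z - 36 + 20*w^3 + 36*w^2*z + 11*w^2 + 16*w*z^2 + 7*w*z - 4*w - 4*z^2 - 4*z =20*w^3 + 200*w^2 + 16*w*z^2 + 180*w + z*(36*w^2 + 164*w)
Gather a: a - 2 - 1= a - 3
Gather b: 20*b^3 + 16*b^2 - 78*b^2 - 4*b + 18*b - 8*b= 20*b^3 - 62*b^2 + 6*b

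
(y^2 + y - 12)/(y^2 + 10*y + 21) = (y^2 + y - 12)/(y^2 + 10*y + 21)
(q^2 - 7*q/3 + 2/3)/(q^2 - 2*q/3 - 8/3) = (3*q - 1)/(3*q + 4)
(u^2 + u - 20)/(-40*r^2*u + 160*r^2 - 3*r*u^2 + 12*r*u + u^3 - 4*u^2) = (-u - 5)/(40*r^2 + 3*r*u - u^2)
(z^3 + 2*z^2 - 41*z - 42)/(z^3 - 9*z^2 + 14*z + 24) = (z + 7)/(z - 4)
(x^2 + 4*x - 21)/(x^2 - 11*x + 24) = (x + 7)/(x - 8)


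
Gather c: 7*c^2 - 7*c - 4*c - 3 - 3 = 7*c^2 - 11*c - 6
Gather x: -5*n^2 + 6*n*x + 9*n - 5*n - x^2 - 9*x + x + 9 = -5*n^2 + 4*n - x^2 + x*(6*n - 8) + 9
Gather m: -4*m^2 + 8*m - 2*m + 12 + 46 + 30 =-4*m^2 + 6*m + 88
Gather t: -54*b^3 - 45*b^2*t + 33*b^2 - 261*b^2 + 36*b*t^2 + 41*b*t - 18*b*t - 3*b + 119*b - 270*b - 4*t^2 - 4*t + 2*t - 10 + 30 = -54*b^3 - 228*b^2 - 154*b + t^2*(36*b - 4) + t*(-45*b^2 + 23*b - 2) + 20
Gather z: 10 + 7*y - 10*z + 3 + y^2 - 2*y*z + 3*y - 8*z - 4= y^2 + 10*y + z*(-2*y - 18) + 9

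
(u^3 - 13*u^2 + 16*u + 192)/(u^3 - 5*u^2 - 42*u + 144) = (u^2 - 5*u - 24)/(u^2 + 3*u - 18)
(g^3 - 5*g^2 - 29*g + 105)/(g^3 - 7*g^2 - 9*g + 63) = (g + 5)/(g + 3)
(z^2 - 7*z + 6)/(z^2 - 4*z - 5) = (-z^2 + 7*z - 6)/(-z^2 + 4*z + 5)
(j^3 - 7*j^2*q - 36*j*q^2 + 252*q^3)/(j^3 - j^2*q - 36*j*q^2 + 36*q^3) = (-j + 7*q)/(-j + q)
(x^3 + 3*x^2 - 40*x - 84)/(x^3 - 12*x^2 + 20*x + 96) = (x + 7)/(x - 8)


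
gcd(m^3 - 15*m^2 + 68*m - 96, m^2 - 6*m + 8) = m - 4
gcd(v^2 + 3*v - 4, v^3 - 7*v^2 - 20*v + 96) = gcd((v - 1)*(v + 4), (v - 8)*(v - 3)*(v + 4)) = v + 4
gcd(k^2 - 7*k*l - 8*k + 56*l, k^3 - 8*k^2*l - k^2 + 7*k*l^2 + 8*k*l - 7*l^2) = k - 7*l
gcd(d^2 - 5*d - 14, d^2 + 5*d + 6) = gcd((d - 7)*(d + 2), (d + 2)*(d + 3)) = d + 2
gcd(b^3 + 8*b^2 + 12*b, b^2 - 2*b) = b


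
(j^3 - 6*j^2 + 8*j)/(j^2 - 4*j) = j - 2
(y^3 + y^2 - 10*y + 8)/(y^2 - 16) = (y^2 - 3*y + 2)/(y - 4)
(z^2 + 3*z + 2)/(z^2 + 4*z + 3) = (z + 2)/(z + 3)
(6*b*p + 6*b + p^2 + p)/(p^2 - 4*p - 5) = (6*b + p)/(p - 5)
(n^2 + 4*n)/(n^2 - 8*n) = (n + 4)/(n - 8)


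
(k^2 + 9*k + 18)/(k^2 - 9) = (k + 6)/(k - 3)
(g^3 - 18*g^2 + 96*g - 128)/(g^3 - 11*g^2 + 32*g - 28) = (g^2 - 16*g + 64)/(g^2 - 9*g + 14)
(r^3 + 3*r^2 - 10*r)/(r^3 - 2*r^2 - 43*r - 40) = r*(r - 2)/(r^2 - 7*r - 8)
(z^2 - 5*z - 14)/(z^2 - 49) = (z + 2)/(z + 7)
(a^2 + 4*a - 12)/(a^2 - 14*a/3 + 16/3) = 3*(a + 6)/(3*a - 8)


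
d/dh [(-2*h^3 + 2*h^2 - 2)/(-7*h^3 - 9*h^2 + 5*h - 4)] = 2*(16*h^4 - 10*h^3 - 4*h^2 - 26*h + 5)/(49*h^6 + 126*h^5 + 11*h^4 - 34*h^3 + 97*h^2 - 40*h + 16)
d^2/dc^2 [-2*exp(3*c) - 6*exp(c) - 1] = (-18*exp(2*c) - 6)*exp(c)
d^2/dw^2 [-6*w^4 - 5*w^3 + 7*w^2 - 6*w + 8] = -72*w^2 - 30*w + 14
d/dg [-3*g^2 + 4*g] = 4 - 6*g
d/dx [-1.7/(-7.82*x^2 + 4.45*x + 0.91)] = (7.565 - 26.588*x)/(-7.82*x^2 + 4.45*x + 0.91)^2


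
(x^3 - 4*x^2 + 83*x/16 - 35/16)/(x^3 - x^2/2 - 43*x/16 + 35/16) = (4*x - 7)/(4*x + 7)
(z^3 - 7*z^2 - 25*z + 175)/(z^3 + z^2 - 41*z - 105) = (z - 5)/(z + 3)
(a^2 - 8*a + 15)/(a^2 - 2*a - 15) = (a - 3)/(a + 3)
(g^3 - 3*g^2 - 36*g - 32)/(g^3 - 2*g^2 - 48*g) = (g^2 + 5*g + 4)/(g*(g + 6))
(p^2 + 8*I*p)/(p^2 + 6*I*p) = (p + 8*I)/(p + 6*I)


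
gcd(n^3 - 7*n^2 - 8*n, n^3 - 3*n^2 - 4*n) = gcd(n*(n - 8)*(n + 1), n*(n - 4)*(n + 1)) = n^2 + n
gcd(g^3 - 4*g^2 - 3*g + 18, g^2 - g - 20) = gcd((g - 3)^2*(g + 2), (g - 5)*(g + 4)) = 1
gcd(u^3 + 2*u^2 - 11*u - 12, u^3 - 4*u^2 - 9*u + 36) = u - 3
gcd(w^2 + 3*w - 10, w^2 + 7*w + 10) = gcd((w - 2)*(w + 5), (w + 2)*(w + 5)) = w + 5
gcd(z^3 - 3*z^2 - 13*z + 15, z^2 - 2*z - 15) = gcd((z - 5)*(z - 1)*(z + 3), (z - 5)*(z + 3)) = z^2 - 2*z - 15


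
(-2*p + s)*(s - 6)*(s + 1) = -2*p*s^2 + 10*p*s + 12*p + s^3 - 5*s^2 - 6*s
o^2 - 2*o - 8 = (o - 4)*(o + 2)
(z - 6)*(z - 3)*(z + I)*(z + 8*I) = z^4 - 9*z^3 + 9*I*z^3 + 10*z^2 - 81*I*z^2 + 72*z + 162*I*z - 144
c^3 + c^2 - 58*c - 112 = (c - 8)*(c + 2)*(c + 7)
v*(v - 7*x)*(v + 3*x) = v^3 - 4*v^2*x - 21*v*x^2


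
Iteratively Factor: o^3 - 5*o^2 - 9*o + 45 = (o - 3)*(o^2 - 2*o - 15) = (o - 5)*(o - 3)*(o + 3)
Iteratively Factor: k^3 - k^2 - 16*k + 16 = (k - 1)*(k^2 - 16) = (k - 4)*(k - 1)*(k + 4)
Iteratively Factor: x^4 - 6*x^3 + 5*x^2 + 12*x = (x - 3)*(x^3 - 3*x^2 - 4*x) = (x - 4)*(x - 3)*(x^2 + x) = (x - 4)*(x - 3)*(x + 1)*(x)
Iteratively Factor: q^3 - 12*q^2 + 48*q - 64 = (q - 4)*(q^2 - 8*q + 16) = (q - 4)^2*(q - 4)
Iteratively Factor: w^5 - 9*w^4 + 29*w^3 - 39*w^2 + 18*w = (w - 1)*(w^4 - 8*w^3 + 21*w^2 - 18*w) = (w - 2)*(w - 1)*(w^3 - 6*w^2 + 9*w) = (w - 3)*(w - 2)*(w - 1)*(w^2 - 3*w) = w*(w - 3)*(w - 2)*(w - 1)*(w - 3)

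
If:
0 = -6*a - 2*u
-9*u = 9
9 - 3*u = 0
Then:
No Solution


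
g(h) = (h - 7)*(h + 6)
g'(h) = 2*h - 1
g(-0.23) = -41.72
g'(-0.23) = -1.46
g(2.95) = -36.25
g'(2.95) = 4.90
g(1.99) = -40.03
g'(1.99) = 2.98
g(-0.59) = -41.06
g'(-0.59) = -2.18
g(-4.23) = -19.88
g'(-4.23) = -9.46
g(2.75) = -37.19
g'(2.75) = 4.50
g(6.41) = -7.32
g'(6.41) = 11.82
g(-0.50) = -41.25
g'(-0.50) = -2.00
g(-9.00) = 48.00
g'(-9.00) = -19.00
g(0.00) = -42.00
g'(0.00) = -1.00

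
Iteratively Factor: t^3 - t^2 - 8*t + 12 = (t + 3)*(t^2 - 4*t + 4) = (t - 2)*(t + 3)*(t - 2)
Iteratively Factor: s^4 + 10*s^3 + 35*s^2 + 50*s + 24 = (s + 1)*(s^3 + 9*s^2 + 26*s + 24) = (s + 1)*(s + 4)*(s^2 + 5*s + 6) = (s + 1)*(s + 2)*(s + 4)*(s + 3)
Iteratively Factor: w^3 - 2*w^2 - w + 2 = (w + 1)*(w^2 - 3*w + 2) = (w - 1)*(w + 1)*(w - 2)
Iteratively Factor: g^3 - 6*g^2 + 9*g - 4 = (g - 1)*(g^2 - 5*g + 4) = (g - 1)^2*(g - 4)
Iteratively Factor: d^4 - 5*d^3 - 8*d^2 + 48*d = (d - 4)*(d^3 - d^2 - 12*d) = (d - 4)^2*(d^2 + 3*d) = (d - 4)^2*(d + 3)*(d)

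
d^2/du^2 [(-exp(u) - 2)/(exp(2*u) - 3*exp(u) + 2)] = (-exp(4*u) - 11*exp(3*u) + 30*exp(2*u) - 8*exp(u) - 16)*exp(u)/(exp(6*u) - 9*exp(5*u) + 33*exp(4*u) - 63*exp(3*u) + 66*exp(2*u) - 36*exp(u) + 8)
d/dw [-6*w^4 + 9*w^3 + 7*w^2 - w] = -24*w^3 + 27*w^2 + 14*w - 1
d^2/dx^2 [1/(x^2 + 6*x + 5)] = 2*(-x^2 - 6*x + 4*(x + 3)^2 - 5)/(x^2 + 6*x + 5)^3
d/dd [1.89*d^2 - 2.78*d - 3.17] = 3.78*d - 2.78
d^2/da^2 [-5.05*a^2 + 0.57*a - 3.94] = -10.1000000000000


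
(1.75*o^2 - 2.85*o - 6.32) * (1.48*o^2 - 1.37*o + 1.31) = 2.59*o^4 - 6.6155*o^3 - 3.1566*o^2 + 4.9249*o - 8.2792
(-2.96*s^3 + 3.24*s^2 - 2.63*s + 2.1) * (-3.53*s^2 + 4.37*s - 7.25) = 10.4488*s^5 - 24.3724*s^4 + 44.9027*s^3 - 42.3961*s^2 + 28.2445*s - 15.225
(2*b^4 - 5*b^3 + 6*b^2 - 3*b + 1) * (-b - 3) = -2*b^5 - b^4 + 9*b^3 - 15*b^2 + 8*b - 3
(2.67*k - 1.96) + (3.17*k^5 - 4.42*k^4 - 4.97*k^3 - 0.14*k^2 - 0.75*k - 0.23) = 3.17*k^5 - 4.42*k^4 - 4.97*k^3 - 0.14*k^2 + 1.92*k - 2.19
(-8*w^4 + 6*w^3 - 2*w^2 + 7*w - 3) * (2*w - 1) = -16*w^5 + 20*w^4 - 10*w^3 + 16*w^2 - 13*w + 3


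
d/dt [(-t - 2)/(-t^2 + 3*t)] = (-t^2 - 4*t + 6)/(t^2*(t^2 - 6*t + 9))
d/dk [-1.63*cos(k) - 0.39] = 1.63*sin(k)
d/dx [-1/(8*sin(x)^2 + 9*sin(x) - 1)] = (16*sin(x) + 9)*cos(x)/(8*sin(x)^2 + 9*sin(x) - 1)^2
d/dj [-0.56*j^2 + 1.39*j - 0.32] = 1.39 - 1.12*j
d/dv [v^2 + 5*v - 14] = 2*v + 5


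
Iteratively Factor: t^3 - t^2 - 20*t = (t)*(t^2 - t - 20) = t*(t - 5)*(t + 4)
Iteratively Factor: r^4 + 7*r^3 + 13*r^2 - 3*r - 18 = (r + 2)*(r^3 + 5*r^2 + 3*r - 9) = (r + 2)*(r + 3)*(r^2 + 2*r - 3) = (r - 1)*(r + 2)*(r + 3)*(r + 3)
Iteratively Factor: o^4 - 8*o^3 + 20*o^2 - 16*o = (o - 2)*(o^3 - 6*o^2 + 8*o) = (o - 2)^2*(o^2 - 4*o) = (o - 4)*(o - 2)^2*(o)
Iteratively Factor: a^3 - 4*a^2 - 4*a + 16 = (a - 2)*(a^2 - 2*a - 8) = (a - 4)*(a - 2)*(a + 2)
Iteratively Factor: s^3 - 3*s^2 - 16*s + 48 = (s - 3)*(s^2 - 16) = (s - 4)*(s - 3)*(s + 4)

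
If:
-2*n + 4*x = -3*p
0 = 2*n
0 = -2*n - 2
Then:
No Solution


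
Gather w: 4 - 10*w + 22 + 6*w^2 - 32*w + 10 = 6*w^2 - 42*w + 36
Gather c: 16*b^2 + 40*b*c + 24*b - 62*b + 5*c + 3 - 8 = 16*b^2 - 38*b + c*(40*b + 5) - 5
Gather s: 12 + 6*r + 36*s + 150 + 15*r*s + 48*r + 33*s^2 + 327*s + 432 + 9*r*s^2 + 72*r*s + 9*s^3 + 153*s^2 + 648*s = 54*r + 9*s^3 + s^2*(9*r + 186) + s*(87*r + 1011) + 594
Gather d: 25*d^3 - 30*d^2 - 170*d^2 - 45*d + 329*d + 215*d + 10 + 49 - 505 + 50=25*d^3 - 200*d^2 + 499*d - 396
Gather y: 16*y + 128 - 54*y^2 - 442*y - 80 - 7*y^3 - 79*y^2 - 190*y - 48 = -7*y^3 - 133*y^2 - 616*y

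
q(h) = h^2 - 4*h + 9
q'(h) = 2*h - 4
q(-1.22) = 15.37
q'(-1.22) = -6.44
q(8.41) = 46.09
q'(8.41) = 12.82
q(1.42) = 5.34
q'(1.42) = -1.16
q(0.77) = 6.51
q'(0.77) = -2.46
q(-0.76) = 12.62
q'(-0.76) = -5.52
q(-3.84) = 39.11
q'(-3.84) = -11.68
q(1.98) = 5.00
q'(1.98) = -0.04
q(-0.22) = 9.93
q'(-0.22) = -4.44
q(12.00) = 105.00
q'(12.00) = 20.00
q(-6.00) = 69.00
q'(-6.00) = -16.00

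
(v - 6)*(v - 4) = v^2 - 10*v + 24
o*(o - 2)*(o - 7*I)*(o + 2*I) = o^4 - 2*o^3 - 5*I*o^3 + 14*o^2 + 10*I*o^2 - 28*o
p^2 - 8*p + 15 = (p - 5)*(p - 3)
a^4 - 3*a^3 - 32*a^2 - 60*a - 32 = (a - 8)*(a + 1)*(a + 2)^2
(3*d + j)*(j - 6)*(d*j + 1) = 3*d^2*j^2 - 18*d^2*j + d*j^3 - 6*d*j^2 + 3*d*j - 18*d + j^2 - 6*j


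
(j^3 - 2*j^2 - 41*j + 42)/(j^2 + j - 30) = (j^2 - 8*j + 7)/(j - 5)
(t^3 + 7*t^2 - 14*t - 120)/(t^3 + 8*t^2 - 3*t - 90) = (t - 4)/(t - 3)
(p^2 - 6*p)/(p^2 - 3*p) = (p - 6)/(p - 3)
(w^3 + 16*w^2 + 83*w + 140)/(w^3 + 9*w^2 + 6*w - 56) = (w + 5)/(w - 2)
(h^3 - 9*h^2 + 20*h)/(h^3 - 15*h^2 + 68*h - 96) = h*(h - 5)/(h^2 - 11*h + 24)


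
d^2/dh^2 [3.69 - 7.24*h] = 0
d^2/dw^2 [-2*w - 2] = 0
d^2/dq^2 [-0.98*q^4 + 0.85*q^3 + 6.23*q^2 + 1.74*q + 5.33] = -11.76*q^2 + 5.1*q + 12.46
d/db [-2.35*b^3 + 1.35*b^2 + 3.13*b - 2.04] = -7.05*b^2 + 2.7*b + 3.13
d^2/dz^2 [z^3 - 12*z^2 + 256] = 6*z - 24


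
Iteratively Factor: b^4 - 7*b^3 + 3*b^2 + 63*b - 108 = (b - 4)*(b^3 - 3*b^2 - 9*b + 27) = (b - 4)*(b - 3)*(b^2 - 9) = (b - 4)*(b - 3)^2*(b + 3)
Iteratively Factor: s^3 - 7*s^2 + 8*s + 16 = (s - 4)*(s^2 - 3*s - 4) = (s - 4)^2*(s + 1)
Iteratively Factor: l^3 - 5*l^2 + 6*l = (l - 3)*(l^2 - 2*l) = l*(l - 3)*(l - 2)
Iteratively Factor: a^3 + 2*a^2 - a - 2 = (a + 1)*(a^2 + a - 2) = (a + 1)*(a + 2)*(a - 1)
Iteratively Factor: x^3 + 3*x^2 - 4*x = (x - 1)*(x^2 + 4*x) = (x - 1)*(x + 4)*(x)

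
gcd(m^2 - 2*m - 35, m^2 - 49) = m - 7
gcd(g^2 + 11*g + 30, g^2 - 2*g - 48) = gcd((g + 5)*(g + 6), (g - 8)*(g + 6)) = g + 6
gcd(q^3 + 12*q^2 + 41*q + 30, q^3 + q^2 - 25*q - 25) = q^2 + 6*q + 5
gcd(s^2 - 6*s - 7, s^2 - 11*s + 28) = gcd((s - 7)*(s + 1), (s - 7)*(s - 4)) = s - 7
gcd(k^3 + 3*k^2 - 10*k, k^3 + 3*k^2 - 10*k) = k^3 + 3*k^2 - 10*k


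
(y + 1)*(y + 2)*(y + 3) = y^3 + 6*y^2 + 11*y + 6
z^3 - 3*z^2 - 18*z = z*(z - 6)*(z + 3)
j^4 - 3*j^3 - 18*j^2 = j^2*(j - 6)*(j + 3)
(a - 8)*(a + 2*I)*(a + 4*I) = a^3 - 8*a^2 + 6*I*a^2 - 8*a - 48*I*a + 64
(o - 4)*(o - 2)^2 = o^3 - 8*o^2 + 20*o - 16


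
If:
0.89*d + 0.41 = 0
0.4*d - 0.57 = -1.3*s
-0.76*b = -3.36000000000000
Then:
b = 4.42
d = -0.46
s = 0.58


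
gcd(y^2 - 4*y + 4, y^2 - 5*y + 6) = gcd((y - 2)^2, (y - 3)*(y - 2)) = y - 2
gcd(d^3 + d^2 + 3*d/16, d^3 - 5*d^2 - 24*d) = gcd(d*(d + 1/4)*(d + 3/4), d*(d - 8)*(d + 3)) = d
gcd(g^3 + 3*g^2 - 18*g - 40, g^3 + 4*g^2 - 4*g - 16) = g + 2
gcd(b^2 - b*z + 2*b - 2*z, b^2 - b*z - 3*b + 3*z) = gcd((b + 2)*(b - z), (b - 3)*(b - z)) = -b + z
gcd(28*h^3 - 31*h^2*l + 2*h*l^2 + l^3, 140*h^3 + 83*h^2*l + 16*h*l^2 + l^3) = 7*h + l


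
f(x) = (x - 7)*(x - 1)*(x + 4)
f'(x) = (x - 7)*(x - 1) + (x - 7)*(x + 4) + (x - 1)*(x + 4) = 3*x^2 - 8*x - 25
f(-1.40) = 52.42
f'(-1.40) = -7.92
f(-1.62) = 53.75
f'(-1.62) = -4.17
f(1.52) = -15.73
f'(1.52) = -30.23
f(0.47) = 15.47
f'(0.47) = -28.10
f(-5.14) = -84.98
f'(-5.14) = 95.38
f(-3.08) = 37.84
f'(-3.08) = 28.10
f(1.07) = -2.10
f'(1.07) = -30.13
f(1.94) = -28.25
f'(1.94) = -29.23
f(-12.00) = -1976.00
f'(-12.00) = 503.00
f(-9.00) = -800.00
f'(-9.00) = 290.00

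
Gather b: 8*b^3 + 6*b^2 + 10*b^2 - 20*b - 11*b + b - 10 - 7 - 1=8*b^3 + 16*b^2 - 30*b - 18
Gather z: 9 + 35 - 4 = 40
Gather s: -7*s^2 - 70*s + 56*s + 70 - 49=-7*s^2 - 14*s + 21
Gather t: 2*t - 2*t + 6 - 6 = 0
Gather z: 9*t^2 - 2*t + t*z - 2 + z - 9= 9*t^2 - 2*t + z*(t + 1) - 11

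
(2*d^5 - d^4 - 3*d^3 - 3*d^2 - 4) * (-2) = -4*d^5 + 2*d^4 + 6*d^3 + 6*d^2 + 8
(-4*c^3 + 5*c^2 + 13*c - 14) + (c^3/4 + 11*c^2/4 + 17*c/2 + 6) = -15*c^3/4 + 31*c^2/4 + 43*c/2 - 8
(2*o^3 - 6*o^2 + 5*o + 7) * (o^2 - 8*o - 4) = 2*o^5 - 22*o^4 + 45*o^3 - 9*o^2 - 76*o - 28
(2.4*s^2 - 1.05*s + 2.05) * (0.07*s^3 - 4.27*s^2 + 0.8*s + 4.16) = 0.168*s^5 - 10.3215*s^4 + 6.547*s^3 + 0.390500000000001*s^2 - 2.728*s + 8.528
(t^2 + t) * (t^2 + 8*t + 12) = t^4 + 9*t^3 + 20*t^2 + 12*t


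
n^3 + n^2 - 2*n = n*(n - 1)*(n + 2)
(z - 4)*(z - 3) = z^2 - 7*z + 12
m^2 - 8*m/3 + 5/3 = (m - 5/3)*(m - 1)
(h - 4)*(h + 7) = h^2 + 3*h - 28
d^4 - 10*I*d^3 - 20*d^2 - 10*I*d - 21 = (d - 7*I)*(d - 3*I)*(d - I)*(d + I)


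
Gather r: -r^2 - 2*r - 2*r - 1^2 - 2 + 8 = -r^2 - 4*r + 5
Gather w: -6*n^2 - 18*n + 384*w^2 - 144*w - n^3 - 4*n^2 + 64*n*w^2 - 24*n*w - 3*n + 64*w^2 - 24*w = -n^3 - 10*n^2 - 21*n + w^2*(64*n + 448) + w*(-24*n - 168)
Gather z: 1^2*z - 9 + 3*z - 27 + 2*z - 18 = 6*z - 54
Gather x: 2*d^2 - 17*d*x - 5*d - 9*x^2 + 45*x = 2*d^2 - 5*d - 9*x^2 + x*(45 - 17*d)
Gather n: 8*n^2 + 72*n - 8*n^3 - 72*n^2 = -8*n^3 - 64*n^2 + 72*n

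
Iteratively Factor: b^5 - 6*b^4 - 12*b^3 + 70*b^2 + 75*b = (b - 5)*(b^4 - b^3 - 17*b^2 - 15*b) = (b - 5)^2*(b^3 + 4*b^2 + 3*b) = (b - 5)^2*(b + 1)*(b^2 + 3*b) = b*(b - 5)^2*(b + 1)*(b + 3)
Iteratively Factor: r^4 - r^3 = (r)*(r^3 - r^2) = r*(r - 1)*(r^2) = r^2*(r - 1)*(r)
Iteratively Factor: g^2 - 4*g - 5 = (g - 5)*(g + 1)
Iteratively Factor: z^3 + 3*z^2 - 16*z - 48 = (z + 4)*(z^2 - z - 12) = (z + 3)*(z + 4)*(z - 4)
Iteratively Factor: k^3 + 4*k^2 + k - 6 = (k + 3)*(k^2 + k - 2) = (k - 1)*(k + 3)*(k + 2)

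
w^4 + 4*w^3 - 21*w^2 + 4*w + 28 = (w - 2)^2*(w + 1)*(w + 7)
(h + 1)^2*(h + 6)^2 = h^4 + 14*h^3 + 61*h^2 + 84*h + 36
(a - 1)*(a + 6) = a^2 + 5*a - 6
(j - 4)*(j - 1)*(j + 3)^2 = j^4 + j^3 - 17*j^2 - 21*j + 36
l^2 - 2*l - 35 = (l - 7)*(l + 5)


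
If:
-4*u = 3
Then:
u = -3/4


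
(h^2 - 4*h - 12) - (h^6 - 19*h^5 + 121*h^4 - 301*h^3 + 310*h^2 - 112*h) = -h^6 + 19*h^5 - 121*h^4 + 301*h^3 - 309*h^2 + 108*h - 12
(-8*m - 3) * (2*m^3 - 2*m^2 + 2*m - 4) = -16*m^4 + 10*m^3 - 10*m^2 + 26*m + 12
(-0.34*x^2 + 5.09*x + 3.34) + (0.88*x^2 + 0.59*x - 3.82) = 0.54*x^2 + 5.68*x - 0.48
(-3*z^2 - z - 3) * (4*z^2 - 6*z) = -12*z^4 + 14*z^3 - 6*z^2 + 18*z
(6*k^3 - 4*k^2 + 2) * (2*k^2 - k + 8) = 12*k^5 - 14*k^4 + 52*k^3 - 28*k^2 - 2*k + 16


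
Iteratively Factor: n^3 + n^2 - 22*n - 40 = (n - 5)*(n^2 + 6*n + 8) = (n - 5)*(n + 4)*(n + 2)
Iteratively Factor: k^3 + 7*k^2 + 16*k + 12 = (k + 3)*(k^2 + 4*k + 4) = (k + 2)*(k + 3)*(k + 2)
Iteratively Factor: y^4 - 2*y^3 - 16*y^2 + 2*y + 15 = (y - 5)*(y^3 + 3*y^2 - y - 3) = (y - 5)*(y - 1)*(y^2 + 4*y + 3) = (y - 5)*(y - 1)*(y + 3)*(y + 1)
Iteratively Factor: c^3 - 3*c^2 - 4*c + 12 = (c + 2)*(c^2 - 5*c + 6) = (c - 3)*(c + 2)*(c - 2)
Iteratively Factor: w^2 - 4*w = (w - 4)*(w)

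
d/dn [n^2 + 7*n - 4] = 2*n + 7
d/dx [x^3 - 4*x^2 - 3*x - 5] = 3*x^2 - 8*x - 3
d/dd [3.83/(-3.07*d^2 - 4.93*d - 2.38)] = (23.5162*d + 18.8819)/(3.07*d^2 + 4.93*d + 2.38)^2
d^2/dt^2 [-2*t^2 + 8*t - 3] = -4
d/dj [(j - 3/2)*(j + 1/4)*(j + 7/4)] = 3*j^2 + j - 41/16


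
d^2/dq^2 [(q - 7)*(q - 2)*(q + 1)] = 6*q - 16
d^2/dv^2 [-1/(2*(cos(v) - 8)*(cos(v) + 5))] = (4*sin(v)^4 - 171*sin(v)^2 - 435*cos(v)/4 - 9*cos(3*v)/4 + 69)/(2*(cos(v) - 8)^3*(cos(v) + 5)^3)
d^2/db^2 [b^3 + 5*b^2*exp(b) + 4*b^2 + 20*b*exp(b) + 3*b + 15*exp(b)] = 5*b^2*exp(b) + 40*b*exp(b) + 6*b + 65*exp(b) + 8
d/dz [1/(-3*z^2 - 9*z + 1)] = 3*(2*z + 3)/(3*z^2 + 9*z - 1)^2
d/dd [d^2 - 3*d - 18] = 2*d - 3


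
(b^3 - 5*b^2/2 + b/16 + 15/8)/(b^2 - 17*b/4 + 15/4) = (4*b^2 - 5*b - 6)/(4*(b - 3))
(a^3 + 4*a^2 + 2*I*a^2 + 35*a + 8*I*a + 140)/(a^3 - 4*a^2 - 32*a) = (a^2 + 2*I*a + 35)/(a*(a - 8))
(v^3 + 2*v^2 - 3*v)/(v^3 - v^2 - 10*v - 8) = v*(-v^2 - 2*v + 3)/(-v^3 + v^2 + 10*v + 8)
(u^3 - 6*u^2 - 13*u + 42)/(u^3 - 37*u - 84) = (u - 2)/(u + 4)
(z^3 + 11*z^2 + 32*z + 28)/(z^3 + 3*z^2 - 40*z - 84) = (z + 2)/(z - 6)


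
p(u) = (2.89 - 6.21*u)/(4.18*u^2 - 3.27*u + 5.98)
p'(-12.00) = 0.01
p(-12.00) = 0.12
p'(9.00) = 0.02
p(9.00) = -0.17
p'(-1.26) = 0.16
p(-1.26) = 0.64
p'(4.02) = 0.08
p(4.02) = -0.37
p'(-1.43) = 0.16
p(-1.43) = 0.61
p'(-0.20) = -0.47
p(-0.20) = 0.61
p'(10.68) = 0.01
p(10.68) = -0.14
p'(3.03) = 0.12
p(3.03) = -0.46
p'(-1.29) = 0.16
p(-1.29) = 0.64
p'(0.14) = -0.97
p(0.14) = 0.36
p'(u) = (2.89 - 6.21*u)*(3.27 - 8.36*u)/(4.18*u^2 - 3.27*u + 5.98)^2 - 6.21/(4.18*u^2 - 3.27*u + 5.98) = (25.9578*u^2 - 24.1604*u - 27.6855)/(17.4724*u^4 - 27.3372*u^3 + 60.6857*u^2 - 39.1092*u + 35.7604)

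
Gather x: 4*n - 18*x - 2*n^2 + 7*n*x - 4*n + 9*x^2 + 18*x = -2*n^2 + 7*n*x + 9*x^2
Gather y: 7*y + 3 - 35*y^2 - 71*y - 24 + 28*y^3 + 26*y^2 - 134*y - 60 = 28*y^3 - 9*y^2 - 198*y - 81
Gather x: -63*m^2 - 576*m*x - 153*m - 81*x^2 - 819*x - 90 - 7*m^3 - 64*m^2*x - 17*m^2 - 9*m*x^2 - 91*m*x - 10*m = -7*m^3 - 80*m^2 - 163*m + x^2*(-9*m - 81) + x*(-64*m^2 - 667*m - 819) - 90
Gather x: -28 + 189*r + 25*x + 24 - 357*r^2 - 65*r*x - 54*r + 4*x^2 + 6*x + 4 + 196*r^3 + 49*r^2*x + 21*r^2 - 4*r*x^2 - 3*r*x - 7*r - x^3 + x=196*r^3 - 336*r^2 + 128*r - x^3 + x^2*(4 - 4*r) + x*(49*r^2 - 68*r + 32)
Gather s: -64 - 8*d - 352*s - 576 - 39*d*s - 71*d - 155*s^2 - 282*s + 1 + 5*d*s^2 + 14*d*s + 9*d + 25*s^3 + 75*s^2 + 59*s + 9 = -70*d + 25*s^3 + s^2*(5*d - 80) + s*(-25*d - 575) - 630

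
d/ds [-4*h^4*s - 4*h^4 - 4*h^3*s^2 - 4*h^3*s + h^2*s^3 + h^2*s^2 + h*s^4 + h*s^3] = h*(-4*h^3 - 8*h^2*s - 4*h^2 + 3*h*s^2 + 2*h*s + 4*s^3 + 3*s^2)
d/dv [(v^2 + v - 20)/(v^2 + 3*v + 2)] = 2*(v^2 + 22*v + 31)/(v^4 + 6*v^3 + 13*v^2 + 12*v + 4)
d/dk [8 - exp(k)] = -exp(k)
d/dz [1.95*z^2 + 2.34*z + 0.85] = 3.9*z + 2.34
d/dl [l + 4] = 1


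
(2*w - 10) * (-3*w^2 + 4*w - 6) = -6*w^3 + 38*w^2 - 52*w + 60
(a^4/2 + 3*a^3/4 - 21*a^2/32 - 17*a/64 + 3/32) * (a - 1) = a^5/2 + a^4/4 - 45*a^3/32 + 25*a^2/64 + 23*a/64 - 3/32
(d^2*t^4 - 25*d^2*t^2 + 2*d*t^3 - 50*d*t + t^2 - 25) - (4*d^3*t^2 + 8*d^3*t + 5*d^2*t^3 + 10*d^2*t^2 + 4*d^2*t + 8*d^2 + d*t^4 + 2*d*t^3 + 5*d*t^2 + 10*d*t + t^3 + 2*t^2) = -4*d^3*t^2 - 8*d^3*t + d^2*t^4 - 5*d^2*t^3 - 35*d^2*t^2 - 4*d^2*t - 8*d^2 - d*t^4 - 5*d*t^2 - 60*d*t - t^3 - t^2 - 25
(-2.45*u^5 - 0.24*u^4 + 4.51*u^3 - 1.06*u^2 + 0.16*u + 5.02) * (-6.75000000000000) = 16.5375*u^5 + 1.62*u^4 - 30.4425*u^3 + 7.155*u^2 - 1.08*u - 33.885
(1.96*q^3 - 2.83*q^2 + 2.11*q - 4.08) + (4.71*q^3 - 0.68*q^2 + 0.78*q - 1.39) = 6.67*q^3 - 3.51*q^2 + 2.89*q - 5.47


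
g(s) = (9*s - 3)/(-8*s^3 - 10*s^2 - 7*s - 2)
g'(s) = (9*s - 3)*(24*s^2 + 20*s + 7)/(-8*s^3 - 10*s^2 - 7*s - 2)^2 + 9/(-8*s^3 - 10*s^2 - 7*s - 2) = 3*(48*s^3 + 6*s^2 - 20*s - 13)/(64*s^6 + 160*s^5 + 212*s^4 + 172*s^3 + 89*s^2 + 28*s + 4)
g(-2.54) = -0.31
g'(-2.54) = -0.31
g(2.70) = -0.08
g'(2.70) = 0.04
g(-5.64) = -0.05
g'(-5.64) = -0.02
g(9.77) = -0.01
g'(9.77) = 0.00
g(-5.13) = -0.06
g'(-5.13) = -0.03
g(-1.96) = -0.62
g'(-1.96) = -0.83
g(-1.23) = -2.21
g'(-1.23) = -5.08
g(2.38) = -0.10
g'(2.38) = 0.06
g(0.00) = 1.50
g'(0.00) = -9.75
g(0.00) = 1.50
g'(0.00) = -9.75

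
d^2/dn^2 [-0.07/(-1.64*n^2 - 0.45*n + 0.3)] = (-0.376544*n^2 - 0.10332*n + 0.07*(3.28*n + 0.45)*(6.56*n + 0.9) + 0.06888)/(1.64*n^2 + 0.45*n - 0.3)^3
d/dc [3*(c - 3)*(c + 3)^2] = 9*(c - 1)*(c + 3)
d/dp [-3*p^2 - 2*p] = -6*p - 2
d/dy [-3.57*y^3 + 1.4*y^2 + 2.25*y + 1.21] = -10.71*y^2 + 2.8*y + 2.25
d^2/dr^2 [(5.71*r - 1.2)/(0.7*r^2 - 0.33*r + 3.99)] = ((5.4486 - 23.982*r)*(0.7*r^2 - 0.33*r + 3.99) + (1.4*r - 0.33)*(2.8*r - 0.66)*(5.71*r - 1.2))/(0.7*r^2 - 0.33*r + 3.99)^3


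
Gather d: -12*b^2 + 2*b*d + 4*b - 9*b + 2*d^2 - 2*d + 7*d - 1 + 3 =-12*b^2 - 5*b + 2*d^2 + d*(2*b + 5) + 2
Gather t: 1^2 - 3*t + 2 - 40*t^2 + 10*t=-40*t^2 + 7*t + 3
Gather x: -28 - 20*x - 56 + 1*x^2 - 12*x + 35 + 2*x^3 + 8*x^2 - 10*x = 2*x^3 + 9*x^2 - 42*x - 49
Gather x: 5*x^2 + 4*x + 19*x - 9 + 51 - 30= 5*x^2 + 23*x + 12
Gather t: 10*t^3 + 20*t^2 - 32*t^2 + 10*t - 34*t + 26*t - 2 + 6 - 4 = 10*t^3 - 12*t^2 + 2*t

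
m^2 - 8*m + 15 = (m - 5)*(m - 3)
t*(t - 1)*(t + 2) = t^3 + t^2 - 2*t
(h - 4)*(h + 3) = h^2 - h - 12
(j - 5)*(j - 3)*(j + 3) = j^3 - 5*j^2 - 9*j + 45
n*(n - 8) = n^2 - 8*n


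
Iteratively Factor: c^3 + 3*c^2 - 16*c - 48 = (c + 3)*(c^2 - 16) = (c - 4)*(c + 3)*(c + 4)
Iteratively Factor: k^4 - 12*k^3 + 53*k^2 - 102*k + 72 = (k - 4)*(k^3 - 8*k^2 + 21*k - 18) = (k - 4)*(k - 2)*(k^2 - 6*k + 9) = (k - 4)*(k - 3)*(k - 2)*(k - 3)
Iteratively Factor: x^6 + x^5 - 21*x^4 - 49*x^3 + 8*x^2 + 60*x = (x)*(x^5 + x^4 - 21*x^3 - 49*x^2 + 8*x + 60) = x*(x + 2)*(x^4 - x^3 - 19*x^2 - 11*x + 30) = x*(x - 5)*(x + 2)*(x^3 + 4*x^2 + x - 6) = x*(x - 5)*(x + 2)*(x + 3)*(x^2 + x - 2) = x*(x - 5)*(x + 2)^2*(x + 3)*(x - 1)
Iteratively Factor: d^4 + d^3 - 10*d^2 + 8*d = (d - 1)*(d^3 + 2*d^2 - 8*d) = (d - 2)*(d - 1)*(d^2 + 4*d) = (d - 2)*(d - 1)*(d + 4)*(d)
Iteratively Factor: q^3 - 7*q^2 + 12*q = (q - 4)*(q^2 - 3*q) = q*(q - 4)*(q - 3)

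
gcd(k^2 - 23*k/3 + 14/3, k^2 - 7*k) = k - 7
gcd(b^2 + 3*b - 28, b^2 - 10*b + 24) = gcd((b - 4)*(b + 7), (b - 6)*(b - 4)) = b - 4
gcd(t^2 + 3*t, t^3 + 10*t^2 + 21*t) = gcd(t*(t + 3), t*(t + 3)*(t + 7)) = t^2 + 3*t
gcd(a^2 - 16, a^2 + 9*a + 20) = a + 4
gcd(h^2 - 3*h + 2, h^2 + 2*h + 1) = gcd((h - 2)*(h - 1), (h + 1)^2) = 1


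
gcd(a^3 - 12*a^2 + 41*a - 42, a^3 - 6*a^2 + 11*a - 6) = a^2 - 5*a + 6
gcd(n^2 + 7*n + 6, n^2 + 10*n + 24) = n + 6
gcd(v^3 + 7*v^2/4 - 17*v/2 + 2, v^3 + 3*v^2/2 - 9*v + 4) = v^2 + 2*v - 8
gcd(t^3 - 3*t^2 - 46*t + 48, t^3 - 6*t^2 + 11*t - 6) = t - 1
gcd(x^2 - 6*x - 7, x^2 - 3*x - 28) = x - 7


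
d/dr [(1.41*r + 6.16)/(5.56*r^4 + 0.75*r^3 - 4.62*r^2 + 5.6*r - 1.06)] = (-23.5188*r^4 - 139.1134*r^3 - 7.3458*r^2 + 56.9184*r - 35.9906)/(30.9136*r^8 + 8.34*r^7 - 50.8119*r^6 + 55.342*r^5 + 17.9572*r^4 - 53.334*r^3 + 41.1544*r^2 - 11.872*r + 1.1236)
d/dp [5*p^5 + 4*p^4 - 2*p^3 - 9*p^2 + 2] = p*(25*p^3 + 16*p^2 - 6*p - 18)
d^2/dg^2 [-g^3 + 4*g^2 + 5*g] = 8 - 6*g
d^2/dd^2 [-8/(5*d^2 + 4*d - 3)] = 16*(25*d^2 + 20*d - 4*(5*d + 2)^2 - 15)/(5*d^2 + 4*d - 3)^3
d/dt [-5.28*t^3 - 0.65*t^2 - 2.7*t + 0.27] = -15.84*t^2 - 1.3*t - 2.7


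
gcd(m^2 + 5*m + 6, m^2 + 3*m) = m + 3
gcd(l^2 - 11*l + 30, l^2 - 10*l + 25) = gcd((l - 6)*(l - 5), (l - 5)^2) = l - 5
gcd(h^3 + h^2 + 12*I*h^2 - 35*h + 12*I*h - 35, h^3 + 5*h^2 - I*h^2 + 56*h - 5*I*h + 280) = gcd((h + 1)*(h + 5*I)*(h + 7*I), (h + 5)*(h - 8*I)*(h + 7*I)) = h + 7*I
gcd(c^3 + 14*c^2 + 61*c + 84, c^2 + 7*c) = c + 7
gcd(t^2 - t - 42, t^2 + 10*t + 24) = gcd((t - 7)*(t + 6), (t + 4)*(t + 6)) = t + 6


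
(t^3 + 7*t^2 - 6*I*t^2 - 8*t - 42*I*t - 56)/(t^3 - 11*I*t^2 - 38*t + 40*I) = (t + 7)/(t - 5*I)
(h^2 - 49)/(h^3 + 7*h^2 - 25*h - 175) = (h - 7)/(h^2 - 25)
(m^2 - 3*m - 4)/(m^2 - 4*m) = (m + 1)/m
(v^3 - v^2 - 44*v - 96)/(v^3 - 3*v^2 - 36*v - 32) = (v + 3)/(v + 1)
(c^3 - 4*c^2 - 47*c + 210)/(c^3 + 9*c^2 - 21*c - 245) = (c - 6)/(c + 7)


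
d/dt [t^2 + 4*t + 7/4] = 2*t + 4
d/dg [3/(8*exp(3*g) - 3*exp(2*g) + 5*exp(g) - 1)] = (-72*exp(2*g) + 18*exp(g) - 15)*exp(g)/(8*exp(3*g) - 3*exp(2*g) + 5*exp(g) - 1)^2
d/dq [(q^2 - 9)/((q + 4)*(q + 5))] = (9*q^2 + 58*q + 81)/(q^4 + 18*q^3 + 121*q^2 + 360*q + 400)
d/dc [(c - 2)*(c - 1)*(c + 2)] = 3*c^2 - 2*c - 4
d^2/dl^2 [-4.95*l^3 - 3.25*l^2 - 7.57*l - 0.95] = -29.7*l - 6.5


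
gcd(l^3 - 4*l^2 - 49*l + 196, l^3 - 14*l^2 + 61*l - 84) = l^2 - 11*l + 28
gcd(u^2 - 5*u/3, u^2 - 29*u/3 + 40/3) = u - 5/3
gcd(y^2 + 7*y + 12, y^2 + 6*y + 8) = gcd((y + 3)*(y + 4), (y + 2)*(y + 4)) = y + 4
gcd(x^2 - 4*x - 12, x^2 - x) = 1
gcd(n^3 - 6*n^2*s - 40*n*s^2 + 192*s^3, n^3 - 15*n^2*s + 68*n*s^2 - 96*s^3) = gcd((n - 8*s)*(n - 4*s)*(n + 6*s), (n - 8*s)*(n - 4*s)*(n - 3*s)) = n^2 - 12*n*s + 32*s^2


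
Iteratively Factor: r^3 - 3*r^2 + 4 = (r - 2)*(r^2 - r - 2) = (r - 2)*(r + 1)*(r - 2)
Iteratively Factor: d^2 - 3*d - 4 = (d - 4)*(d + 1)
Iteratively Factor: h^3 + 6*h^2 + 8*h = (h)*(h^2 + 6*h + 8) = h*(h + 2)*(h + 4)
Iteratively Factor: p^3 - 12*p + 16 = (p - 2)*(p^2 + 2*p - 8) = (p - 2)*(p + 4)*(p - 2)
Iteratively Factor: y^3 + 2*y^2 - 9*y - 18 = (y - 3)*(y^2 + 5*y + 6) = (y - 3)*(y + 2)*(y + 3)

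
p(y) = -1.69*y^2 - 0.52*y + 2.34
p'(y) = -3.38*y - 0.52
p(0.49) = 1.68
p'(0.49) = -2.18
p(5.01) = -42.68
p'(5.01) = -17.45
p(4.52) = -34.54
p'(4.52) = -15.80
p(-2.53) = -7.16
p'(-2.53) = 8.03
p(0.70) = 1.15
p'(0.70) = -2.89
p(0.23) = 2.13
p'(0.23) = -1.30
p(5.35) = -48.81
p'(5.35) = -18.60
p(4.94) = -41.47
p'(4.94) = -17.22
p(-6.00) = -55.38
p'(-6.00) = 19.76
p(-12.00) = -234.78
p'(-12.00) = 40.04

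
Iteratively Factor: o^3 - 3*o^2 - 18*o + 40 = (o + 4)*(o^2 - 7*o + 10) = (o - 5)*(o + 4)*(o - 2)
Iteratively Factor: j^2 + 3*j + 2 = (j + 2)*(j + 1)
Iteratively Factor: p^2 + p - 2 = (p + 2)*(p - 1)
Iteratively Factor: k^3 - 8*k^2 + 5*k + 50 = (k - 5)*(k^2 - 3*k - 10) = (k - 5)*(k + 2)*(k - 5)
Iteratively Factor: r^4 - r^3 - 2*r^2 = (r)*(r^3 - r^2 - 2*r) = r^2*(r^2 - r - 2) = r^2*(r - 2)*(r + 1)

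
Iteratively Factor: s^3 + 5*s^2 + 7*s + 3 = (s + 1)*(s^2 + 4*s + 3) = (s + 1)^2*(s + 3)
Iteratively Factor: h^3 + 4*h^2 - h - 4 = (h + 1)*(h^2 + 3*h - 4) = (h + 1)*(h + 4)*(h - 1)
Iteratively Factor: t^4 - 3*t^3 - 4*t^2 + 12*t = (t - 2)*(t^3 - t^2 - 6*t) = t*(t - 2)*(t^2 - t - 6) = t*(t - 3)*(t - 2)*(t + 2)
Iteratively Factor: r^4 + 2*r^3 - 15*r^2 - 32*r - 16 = (r + 1)*(r^3 + r^2 - 16*r - 16) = (r + 1)^2*(r^2 - 16) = (r + 1)^2*(r + 4)*(r - 4)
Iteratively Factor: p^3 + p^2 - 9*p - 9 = (p + 1)*(p^2 - 9) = (p - 3)*(p + 1)*(p + 3)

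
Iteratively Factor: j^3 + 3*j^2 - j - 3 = (j - 1)*(j^2 + 4*j + 3) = (j - 1)*(j + 3)*(j + 1)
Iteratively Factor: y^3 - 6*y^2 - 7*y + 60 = (y + 3)*(y^2 - 9*y + 20) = (y - 5)*(y + 3)*(y - 4)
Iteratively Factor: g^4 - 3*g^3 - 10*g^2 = (g - 5)*(g^3 + 2*g^2) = g*(g - 5)*(g^2 + 2*g) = g*(g - 5)*(g + 2)*(g)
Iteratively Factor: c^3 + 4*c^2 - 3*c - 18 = (c + 3)*(c^2 + c - 6) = (c - 2)*(c + 3)*(c + 3)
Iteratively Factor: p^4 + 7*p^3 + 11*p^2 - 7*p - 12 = (p + 3)*(p^3 + 4*p^2 - p - 4) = (p - 1)*(p + 3)*(p^2 + 5*p + 4) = (p - 1)*(p + 3)*(p + 4)*(p + 1)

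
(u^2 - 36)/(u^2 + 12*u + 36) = (u - 6)/(u + 6)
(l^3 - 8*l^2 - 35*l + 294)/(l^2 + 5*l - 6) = (l^2 - 14*l + 49)/(l - 1)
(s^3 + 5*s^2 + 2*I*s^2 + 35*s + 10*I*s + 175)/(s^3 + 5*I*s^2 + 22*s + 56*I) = (s^2 + 5*s*(1 - I) - 25*I)/(s^2 - 2*I*s + 8)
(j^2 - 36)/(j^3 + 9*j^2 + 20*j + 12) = (j - 6)/(j^2 + 3*j + 2)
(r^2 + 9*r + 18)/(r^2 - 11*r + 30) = (r^2 + 9*r + 18)/(r^2 - 11*r + 30)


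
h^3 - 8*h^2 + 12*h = h*(h - 6)*(h - 2)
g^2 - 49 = (g - 7)*(g + 7)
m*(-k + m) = -k*m + m^2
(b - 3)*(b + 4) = b^2 + b - 12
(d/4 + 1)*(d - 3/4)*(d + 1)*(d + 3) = d^4/4 + 29*d^3/16 + 13*d^2/4 - 9*d/16 - 9/4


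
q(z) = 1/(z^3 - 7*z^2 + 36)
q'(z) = (-3*z^2 + 14*z)/(z^3 - 7*z^2 + 36)^2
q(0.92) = 0.03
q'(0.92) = 0.01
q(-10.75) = -0.00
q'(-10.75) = -0.00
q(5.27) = -0.08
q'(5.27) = -0.07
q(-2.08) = -0.30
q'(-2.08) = -3.90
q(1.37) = 0.04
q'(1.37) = 0.02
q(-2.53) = -0.04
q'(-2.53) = -0.09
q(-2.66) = -0.03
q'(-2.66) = -0.06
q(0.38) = 0.03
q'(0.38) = 0.00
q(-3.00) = -0.02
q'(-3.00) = -0.02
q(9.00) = 0.01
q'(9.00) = 0.00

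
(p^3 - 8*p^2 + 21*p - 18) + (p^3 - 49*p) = 2*p^3 - 8*p^2 - 28*p - 18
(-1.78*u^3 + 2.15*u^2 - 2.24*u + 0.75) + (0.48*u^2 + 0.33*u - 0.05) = -1.78*u^3 + 2.63*u^2 - 1.91*u + 0.7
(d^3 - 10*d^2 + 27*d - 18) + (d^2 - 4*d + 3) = d^3 - 9*d^2 + 23*d - 15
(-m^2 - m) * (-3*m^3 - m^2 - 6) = 3*m^5 + 4*m^4 + m^3 + 6*m^2 + 6*m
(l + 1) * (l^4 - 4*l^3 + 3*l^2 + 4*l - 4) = l^5 - 3*l^4 - l^3 + 7*l^2 - 4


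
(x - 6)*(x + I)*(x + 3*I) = x^3 - 6*x^2 + 4*I*x^2 - 3*x - 24*I*x + 18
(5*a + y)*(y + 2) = 5*a*y + 10*a + y^2 + 2*y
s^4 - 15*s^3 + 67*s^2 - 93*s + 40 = (s - 8)*(s - 5)*(s - 1)^2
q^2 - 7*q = q*(q - 7)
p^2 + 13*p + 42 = (p + 6)*(p + 7)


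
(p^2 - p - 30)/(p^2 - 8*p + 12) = (p + 5)/(p - 2)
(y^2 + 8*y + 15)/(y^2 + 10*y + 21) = (y + 5)/(y + 7)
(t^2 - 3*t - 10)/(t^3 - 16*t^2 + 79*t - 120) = (t + 2)/(t^2 - 11*t + 24)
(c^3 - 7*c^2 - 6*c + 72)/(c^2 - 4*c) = c - 3 - 18/c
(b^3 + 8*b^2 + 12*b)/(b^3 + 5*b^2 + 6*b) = (b + 6)/(b + 3)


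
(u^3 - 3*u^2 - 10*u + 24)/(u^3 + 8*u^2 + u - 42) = (u - 4)/(u + 7)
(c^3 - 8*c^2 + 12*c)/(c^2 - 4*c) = (c^2 - 8*c + 12)/(c - 4)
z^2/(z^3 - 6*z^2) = 1/(z - 6)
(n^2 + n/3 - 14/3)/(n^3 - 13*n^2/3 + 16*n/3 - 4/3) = (3*n + 7)/(3*n^2 - 7*n + 2)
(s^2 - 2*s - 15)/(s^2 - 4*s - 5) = (s + 3)/(s + 1)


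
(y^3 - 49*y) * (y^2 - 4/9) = y^5 - 445*y^3/9 + 196*y/9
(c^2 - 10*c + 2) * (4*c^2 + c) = 4*c^4 - 39*c^3 - 2*c^2 + 2*c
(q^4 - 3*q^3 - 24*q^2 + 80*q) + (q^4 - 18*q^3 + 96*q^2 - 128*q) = 2*q^4 - 21*q^3 + 72*q^2 - 48*q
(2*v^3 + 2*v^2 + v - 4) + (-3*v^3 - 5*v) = -v^3 + 2*v^2 - 4*v - 4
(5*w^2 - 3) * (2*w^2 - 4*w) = 10*w^4 - 20*w^3 - 6*w^2 + 12*w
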